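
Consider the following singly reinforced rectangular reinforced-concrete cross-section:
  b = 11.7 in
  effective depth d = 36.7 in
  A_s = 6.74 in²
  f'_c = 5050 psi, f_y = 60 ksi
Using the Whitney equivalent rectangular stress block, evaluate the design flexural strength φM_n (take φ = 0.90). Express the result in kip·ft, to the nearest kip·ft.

T = A_s f_y = 6.74 × 60 = 404.4 kips.
a = T/(0.85 f'_c b) = 404.4/(0.85 × 5.05 × 11.7) = 8.052 in.
M_n = T(d − a/2) = 404.4 × (36.7 − 4.026) = 13213.4 kip·in = 13213.4/12 = 1101.12 kip·ft.
φM_n = 0.90 × 1101.12 = 991.01 kip·ft.

φM_n ≈ 991 kip·ft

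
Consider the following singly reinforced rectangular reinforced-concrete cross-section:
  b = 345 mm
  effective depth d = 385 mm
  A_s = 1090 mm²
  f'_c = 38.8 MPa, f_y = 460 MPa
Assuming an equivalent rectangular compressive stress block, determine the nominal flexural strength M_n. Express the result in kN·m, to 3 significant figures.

M_n ≈ 182 kN·m

T = A_s f_y = 1090 × 460 = 501400 N = 501.4 kN.
From C = T: a = T/(0.85 f'_c b) = 501400/(0.85 × 38.8 × 345) = 44.07 mm.
M_n = T(d − a/2) = 501.4 kN × (385 − 22.035) mm = 181.99 kN·m.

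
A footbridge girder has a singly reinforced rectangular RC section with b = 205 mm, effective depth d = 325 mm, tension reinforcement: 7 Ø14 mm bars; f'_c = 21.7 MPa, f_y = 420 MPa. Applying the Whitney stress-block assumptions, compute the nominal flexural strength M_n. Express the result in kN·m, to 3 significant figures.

M_n ≈ 120 kN·m

A_s = 7 × 154 = 1078 mm².
T = A_s f_y = 1078 × 420 = 452760 N = 452.76 kN.
From C = T: a = T/(0.85 f'_c b) = 452760/(0.85 × 21.7 × 205) = 119.74 mm.
M_n = T(d − a/2) = 452.76 kN × (325 − 59.87) mm = 120.04 kN·m.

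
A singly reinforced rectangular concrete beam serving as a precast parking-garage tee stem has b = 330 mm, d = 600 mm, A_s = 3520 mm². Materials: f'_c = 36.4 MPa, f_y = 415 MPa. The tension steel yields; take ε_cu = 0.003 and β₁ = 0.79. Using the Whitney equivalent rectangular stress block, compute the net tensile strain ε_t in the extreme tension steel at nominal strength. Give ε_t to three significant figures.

a = A_s f_y/(0.85 f'_c b) = 143.07 mm.
β₁ = 0.79, so c = a/β₁ = 143.07/0.79 = 181.10 mm.
From the linear strain diagram with ε_cu = 0.003: ε_t = 0.003 (d − c)/c = 0.003 × (600 − 181.10)/181.10 = 0.00694.
Since ε_t ≥ 0.005, the section is tension-controlled.

ε_t ≈ 0.00694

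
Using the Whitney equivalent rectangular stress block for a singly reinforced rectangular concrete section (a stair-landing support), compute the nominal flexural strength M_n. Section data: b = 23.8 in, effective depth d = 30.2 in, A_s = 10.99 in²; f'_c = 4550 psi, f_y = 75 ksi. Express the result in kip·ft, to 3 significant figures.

M_n ≈ 1770 kip·ft

T = A_s f_y = 10.99 × 75 = 824.25 kips.
a = T/(0.85 f'_c b) = 824.25/(0.85 × 4.55 × 23.8) = 8.955 in.
M_n = T(d − a/2) = 824.25 × (30.2 − 4.4775) = 21201.8 kip·in = 21201.8/12 = 1766.82 kip·ft.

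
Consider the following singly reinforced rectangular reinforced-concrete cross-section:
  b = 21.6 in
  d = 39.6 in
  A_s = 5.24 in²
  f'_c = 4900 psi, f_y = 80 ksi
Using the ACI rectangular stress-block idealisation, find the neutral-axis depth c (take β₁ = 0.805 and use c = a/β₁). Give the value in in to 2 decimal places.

T = A_s f_y = 5.24 × 80 = 419.2 kips.
a = T/(0.85 f'_c b) = 419.2/(0.85 × 4.9 × 21.6) = 4.6596 in.
With β₁ = 0.805, c = a/β₁ = 4.6596/0.805 = 5.79 in.

c ≈ 5.79 in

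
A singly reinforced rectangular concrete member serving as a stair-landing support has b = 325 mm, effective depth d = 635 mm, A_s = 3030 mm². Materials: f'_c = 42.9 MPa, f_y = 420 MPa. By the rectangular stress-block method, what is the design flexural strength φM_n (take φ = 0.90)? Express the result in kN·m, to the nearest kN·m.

T = A_s f_y = 3030 × 420 = 1272600 N = 1272.6 kN.
From C = T: a = T/(0.85 f'_c b) = 1272600/(0.85 × 42.9 × 325) = 107.38 mm.
M_n = T(d − a/2) = 1272.6 kN × (635 − 53.69) mm = 739.78 kN·m.
φM_n = 0.90 × 739.78 = 665.80 kN·m.

φM_n ≈ 666 kN·m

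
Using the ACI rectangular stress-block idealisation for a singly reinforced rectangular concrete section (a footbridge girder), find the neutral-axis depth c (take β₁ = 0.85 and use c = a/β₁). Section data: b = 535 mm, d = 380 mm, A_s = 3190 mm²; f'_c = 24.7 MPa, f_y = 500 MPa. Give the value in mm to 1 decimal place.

c ≈ 167.1 mm

T = A_s f_y = 3190 × 500 = 1595000 N = 1595 kN.
Setting C = 0.85 f'_c a b equal to T: a = 1595000/(0.85 × 24.7 × 535) = 142.001 mm.
With β₁ = 0.85, c = a/β₁ = 142.001/0.85 = 167.1 mm.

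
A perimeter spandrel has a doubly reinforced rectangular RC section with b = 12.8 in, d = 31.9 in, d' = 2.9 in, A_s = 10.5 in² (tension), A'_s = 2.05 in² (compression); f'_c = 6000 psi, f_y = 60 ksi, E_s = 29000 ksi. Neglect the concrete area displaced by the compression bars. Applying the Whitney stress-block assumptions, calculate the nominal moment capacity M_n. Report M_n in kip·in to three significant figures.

Assume both steels yield.
a = (A_s − A'_s) f_y/(0.85 f'_c b) = (10.5 − 2.05) × 60/(0.85 × 6 × 12.8) = 7.767 in.
c = a/β₁ = 7.767/0.75 = 10.356 in; ε'_s = 0.003(c − d')/c = 0.0022 ≥ ε_y = 0.0021, so the compression steel yields.
M_n = (A_s − A'_s) f_y (d − a/2) + A'_s f_y (d − d') = 507 × (31.9 − 3.8835) + 123 × (31.9 − 2.9) = 14204.4 + 3567.0 = 17771.4 kip·in.

M_n ≈ 17800 kip·in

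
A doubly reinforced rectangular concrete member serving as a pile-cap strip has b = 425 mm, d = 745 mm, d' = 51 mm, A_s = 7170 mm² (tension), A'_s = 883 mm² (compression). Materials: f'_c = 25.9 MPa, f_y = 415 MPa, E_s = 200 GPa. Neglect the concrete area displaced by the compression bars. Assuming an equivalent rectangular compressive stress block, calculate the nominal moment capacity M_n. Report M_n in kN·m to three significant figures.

Assume both tension and compression steel yield.
Net tension couple steel: A_s − A'_s = 6287 mm².
a = (A_s − A'_s) f_y / (0.85 f'_c b) = 2609105/(0.85 × 25.9 × 425) = 278.86 mm.
c = a/β₁ = 278.86/0.85 = 328.07 mm; ε'_s = 0.003(c − d')/c = 0.0025 ≥ f_y/E_s = 0.0021, so compression steel does yield.
M_n = (A_s − A'_s) f_y (d − a/2) + A'_s f_y (d − d') = [2609105 × (745 − 139.43) + 366445 × (745 − 51)] × 10⁻⁶ = 1580.00 + 254.31 = 1834.31 kN·m.

M_n ≈ 1830 kN·m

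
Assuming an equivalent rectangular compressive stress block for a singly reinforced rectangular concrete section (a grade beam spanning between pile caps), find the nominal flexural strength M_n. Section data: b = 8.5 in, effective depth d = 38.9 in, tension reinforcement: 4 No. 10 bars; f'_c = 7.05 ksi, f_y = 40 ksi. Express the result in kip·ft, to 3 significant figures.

A_s = 4 × 1.27 = 5.08 in².
T = A_s f_y = 5.08 × 40 = 203.2 kips.
a = T/(0.85 f'_c b) = 203.2/(0.85 × 7.05 × 8.5) = 3.989 in.
M_n = T(d − a/2) = 203.2 × (38.9 − 1.9945) = 7499.2 kip·in = 7499.2/12 = 624.93 kip·ft.

M_n ≈ 625 kip·ft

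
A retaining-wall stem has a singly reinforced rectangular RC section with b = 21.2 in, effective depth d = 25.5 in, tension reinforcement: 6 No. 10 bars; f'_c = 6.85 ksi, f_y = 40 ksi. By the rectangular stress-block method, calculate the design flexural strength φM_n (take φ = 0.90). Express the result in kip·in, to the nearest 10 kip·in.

φM_n ≈ 6660 kip·in

A_s = 6 × 1.27 = 7.62 in².
T = A_s f_y = 7.62 × 40 = 304.8 kips.
a = T/(0.85 f'_c b) = 304.8/(0.85 × 6.85 × 21.2) = 2.469 in.
M_n = T(d − a/2) = 304.8 × (25.5 − 1.2345) = 7396.1 kip·in.
φM_n = 0.90 × 7396.1 = 6656.5 kip·in.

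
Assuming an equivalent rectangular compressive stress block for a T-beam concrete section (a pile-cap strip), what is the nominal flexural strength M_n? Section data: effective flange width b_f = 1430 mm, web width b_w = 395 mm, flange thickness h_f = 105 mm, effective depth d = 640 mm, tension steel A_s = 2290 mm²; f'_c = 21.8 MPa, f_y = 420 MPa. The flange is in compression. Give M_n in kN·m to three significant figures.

Tension: T = A_s f_y = 2290 × 420 = 961800 N.
Try a within the flange: a = T/(0.85 f'_c b_f) = 961800/(0.85 × 21.8 × 1430) = 36.30 mm.
Since a = 36.30 ≤ h_f = 105 mm, the stress block lies entirely in the flange; analyse as a rectangular beam of width b_f.
M_n = T(d − a/2) = 961800 × (640 − 18.15) = 598.10 × 10⁶ N·mm.
M_n = 598.10 kN·m.

M_n ≈ 598 kN·m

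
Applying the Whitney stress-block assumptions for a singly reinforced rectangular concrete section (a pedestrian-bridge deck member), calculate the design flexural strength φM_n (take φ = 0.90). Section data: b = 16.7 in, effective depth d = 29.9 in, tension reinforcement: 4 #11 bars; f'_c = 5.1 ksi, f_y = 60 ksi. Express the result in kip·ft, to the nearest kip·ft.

φM_n ≈ 767 kip·ft

A_s = 4 × 1.56 = 6.24 in².
T = A_s f_y = 6.24 × 60 = 374.4 kips.
a = T/(0.85 f'_c b) = 374.4/(0.85 × 5.1 × 16.7) = 5.172 in.
M_n = T(d − a/2) = 374.4 × (29.9 − 2.586) = 10226.4 kip·in = 10226.4/12 = 852.20 kip·ft.
φM_n = 0.90 × 852.20 = 766.98 kip·ft.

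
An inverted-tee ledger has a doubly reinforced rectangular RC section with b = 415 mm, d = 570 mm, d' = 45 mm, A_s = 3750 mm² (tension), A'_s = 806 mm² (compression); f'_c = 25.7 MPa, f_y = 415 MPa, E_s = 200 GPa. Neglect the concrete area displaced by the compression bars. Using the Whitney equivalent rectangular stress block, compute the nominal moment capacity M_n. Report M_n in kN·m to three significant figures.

Assume both tension and compression steel yield.
Net tension couple steel: A_s − A'_s = 2944 mm².
a = (A_s − A'_s) f_y / (0.85 f'_c b) = 1221760/(0.85 × 25.7 × 415) = 134.77 mm.
c = a/β₁ = 134.77/0.85 = 158.55 mm; ε'_s = 0.003(c − d')/c = 0.0021 ≥ f_y/E_s = 0.0021, so compression steel does yield.
M_n = (A_s − A'_s) f_y (d − a/2) + A'_s f_y (d − d') = [1221760 × (570 − 67.385) + 334490 × (570 − 45)] × 10⁻⁶ = 614.07 + 175.61 = 789.68 kN·m.

M_n ≈ 790 kN·m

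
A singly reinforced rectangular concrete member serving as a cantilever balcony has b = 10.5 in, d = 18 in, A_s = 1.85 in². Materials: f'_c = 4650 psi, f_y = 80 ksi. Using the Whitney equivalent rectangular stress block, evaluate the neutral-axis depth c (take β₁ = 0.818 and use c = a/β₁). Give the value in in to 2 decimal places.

T = A_s f_y = 1.85 × 80 = 148 kips.
a = T/(0.85 f'_c b) = 148/(0.85 × 4.65 × 10.5) = 3.5662 in.
With β₁ = 0.818, c = a/β₁ = 3.5662/0.818 = 4.36 in.

c ≈ 4.36 in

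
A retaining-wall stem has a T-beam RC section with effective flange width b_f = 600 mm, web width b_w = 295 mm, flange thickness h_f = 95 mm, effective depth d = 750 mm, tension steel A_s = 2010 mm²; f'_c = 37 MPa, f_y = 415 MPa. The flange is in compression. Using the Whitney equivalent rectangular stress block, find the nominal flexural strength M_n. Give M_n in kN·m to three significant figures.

M_n ≈ 607 kN·m

Tension: T = A_s f_y = 2010 × 415 = 834150 N.
Try a within the flange: a = T/(0.85 f'_c b_f) = 834150/(0.85 × 37 × 600) = 44.21 mm.
Since a = 44.21 ≤ h_f = 95 mm, the stress block lies entirely in the flange; analyse as a rectangular beam of width b_f.
M_n = T(d − a/2) = 834150 × (750 − 22.105) = 607.17 × 10⁶ N·mm.
M_n = 607.17 kN·m.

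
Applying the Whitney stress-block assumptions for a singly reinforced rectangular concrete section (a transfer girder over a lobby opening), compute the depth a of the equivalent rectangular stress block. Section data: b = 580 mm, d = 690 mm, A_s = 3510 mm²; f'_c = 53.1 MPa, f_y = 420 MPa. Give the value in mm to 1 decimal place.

T = A_s f_y = 3510 × 420 = 1474200 N = 1474.2 kN.
Setting C = 0.85 f'_c a b equal to T: a = 1474200/(0.85 × 53.1 × 580) = 56.3 mm.

a ≈ 56.3 mm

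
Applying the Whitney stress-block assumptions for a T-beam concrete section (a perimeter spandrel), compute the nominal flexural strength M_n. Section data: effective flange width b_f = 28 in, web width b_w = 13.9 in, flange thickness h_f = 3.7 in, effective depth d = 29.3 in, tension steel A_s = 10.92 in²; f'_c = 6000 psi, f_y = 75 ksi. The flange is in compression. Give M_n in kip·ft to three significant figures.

M_n ≈ 1780 kip·ft

Tension: T = A_s f_y = 10.92 × 75 = 819 kips.
Try a within the flange: a = T/(0.85 f'_c b_f) = 819/(0.85 × 6 × 28) = 5.735 in.
a = 5.735 > h_f = 3.7 in: the block extends into the web. Split into flange-overhang and web parts.
C_f = 0.85 f'_c (b_f − b_w) h_f = 0.85 × 6 × (28 − 13.9) × 3.7 = 266.1 kips.
Remaining web compression depth: a_w = (T − C_f)/(0.85 f'_c b_w) = (819 − 266.1)/(0.85 × 6 × 13.9) = 7.799 in.
M_n = C_f(d − h_f/2) + (T − C_f)(d − a_w/2) = 266.1 × (29.3 − 1.85) + 552.9 × (29.3 − 3.8995) = 7304.4 + 14043.9 = 21348.3 kip·in.
M_n = 21348.3/12 = 1779.03 kip·ft.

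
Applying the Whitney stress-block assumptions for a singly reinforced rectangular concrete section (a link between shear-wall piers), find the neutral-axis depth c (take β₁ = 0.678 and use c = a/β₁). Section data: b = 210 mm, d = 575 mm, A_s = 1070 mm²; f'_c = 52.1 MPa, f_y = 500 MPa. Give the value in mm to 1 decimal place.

c ≈ 84.8 mm

T = A_s f_y = 1070 × 500 = 535000 N = 535 kN.
Setting C = 0.85 f'_c a b equal to T: a = 535000/(0.85 × 52.1 × 210) = 57.528 mm.
With β₁ = 0.678, c = a/β₁ = 57.528/0.678 = 84.8 mm.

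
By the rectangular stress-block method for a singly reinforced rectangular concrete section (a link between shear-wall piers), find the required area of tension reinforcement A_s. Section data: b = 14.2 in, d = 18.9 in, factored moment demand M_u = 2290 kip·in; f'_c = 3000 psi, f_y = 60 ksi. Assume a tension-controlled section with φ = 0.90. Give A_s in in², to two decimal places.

M_n = M_u/φ = 2290/0.90 = 2544.44 kip·in.
From M_n = 0.85 f'_c a b (d − a/2):
a = d − √(d² − 2M_n/(0.85 f'_c b)) = 18.9 − √(18.9² − 2 × 2544.44/(0.85 × 3 × 14.2)) = 4.180 in.
A_s = 0.85 f'_c a b / f_y = 0.85 × 3 × 4.180 × 14.2 / 60 = 2.523 in².

A_s ≈ 2.52 in²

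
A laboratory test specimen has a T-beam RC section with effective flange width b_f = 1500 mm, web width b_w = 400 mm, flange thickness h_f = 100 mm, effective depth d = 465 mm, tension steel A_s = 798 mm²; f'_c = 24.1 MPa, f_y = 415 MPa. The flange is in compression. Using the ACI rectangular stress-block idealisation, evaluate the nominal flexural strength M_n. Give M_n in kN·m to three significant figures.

M_n ≈ 152 kN·m

Tension: T = A_s f_y = 798 × 415 = 331170 N.
Try a within the flange: a = T/(0.85 f'_c b_f) = 331170/(0.85 × 24.1 × 1500) = 10.78 mm.
Since a = 10.78 ≤ h_f = 100 mm, the stress block lies entirely in the flange; analyse as a rectangular beam of width b_f.
M_n = T(d − a/2) = 331170 × (465 − 5.39) = 152.21 × 10⁶ N·mm.
M_n = 152.21 kN·m.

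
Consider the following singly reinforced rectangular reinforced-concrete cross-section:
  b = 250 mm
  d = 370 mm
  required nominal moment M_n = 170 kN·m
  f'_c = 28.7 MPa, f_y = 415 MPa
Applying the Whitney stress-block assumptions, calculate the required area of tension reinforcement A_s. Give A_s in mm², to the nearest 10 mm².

With M_n = 0.85 f'_c a b (d − a/2), solve the quadratic for a:
a = d − √(d² − 2M_n/(0.85 f'_c b)) = 370 − √(370² − 2 × 170×10⁶/(0.85 × 28.7 × 250)) = 85.13 mm.
A_s = 0.85 f'_c a b / f_y = 0.85 × 28.7 × 85.13 × 250 / 415 = 1251.1 mm².

A_s ≈ 1250 mm²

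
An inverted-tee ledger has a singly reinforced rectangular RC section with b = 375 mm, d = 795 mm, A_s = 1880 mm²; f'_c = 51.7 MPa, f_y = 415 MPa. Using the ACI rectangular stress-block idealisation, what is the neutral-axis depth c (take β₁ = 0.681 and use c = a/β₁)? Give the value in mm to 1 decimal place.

T = A_s f_y = 1880 × 415 = 780200 N = 780.2 kN.
Setting C = 0.85 f'_c a b equal to T: a = 780200/(0.85 × 51.7 × 375) = 47.344 mm.
With β₁ = 0.681, c = a/β₁ = 47.344/0.681 = 69.5 mm.

c ≈ 69.5 mm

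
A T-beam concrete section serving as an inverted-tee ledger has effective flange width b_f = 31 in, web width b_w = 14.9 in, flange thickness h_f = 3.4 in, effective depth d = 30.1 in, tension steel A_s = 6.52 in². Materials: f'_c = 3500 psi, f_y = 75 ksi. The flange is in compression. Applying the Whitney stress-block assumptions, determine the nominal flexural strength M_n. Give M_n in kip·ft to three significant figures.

Tension: T = A_s f_y = 6.52 × 75 = 489 kips.
Try a within the flange: a = T/(0.85 f'_c b_f) = 489/(0.85 × 3.5 × 31) = 5.302 in.
a = 5.302 > h_f = 3.4 in: the block extends into the web. Split into flange-overhang and web parts.
C_f = 0.85 f'_c (b_f − b_w) h_f = 0.85 × 3.5 × (31 − 14.9) × 3.4 = 162.9 kips.
Remaining web compression depth: a_w = (T − C_f)/(0.85 f'_c b_w) = (489 − 162.9)/(0.85 × 3.5 × 14.9) = 7.357 in.
M_n = C_f(d − h_f/2) + (T − C_f)(d − a_w/2) = 162.9 × (30.1 − 1.7) + 326.1 × (30.1 − 3.6785) = 4626.4 + 8616.1 = 13242.5 kip·in.
M_n = 13242.5/12 = 1103.54 kip·ft.

M_n ≈ 1100 kip·ft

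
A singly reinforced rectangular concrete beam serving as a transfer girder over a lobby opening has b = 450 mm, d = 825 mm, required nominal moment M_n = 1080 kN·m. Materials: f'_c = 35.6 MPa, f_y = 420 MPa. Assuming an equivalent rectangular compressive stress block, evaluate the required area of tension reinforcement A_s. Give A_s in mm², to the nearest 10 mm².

With M_n = 0.85 f'_c a b (d − a/2), solve the quadratic for a:
a = d − √(d² − 2M_n/(0.85 f'_c b)) = 825 − √(825² − 2 × 1080×10⁶/(0.85 × 35.6 × 450)) = 102.50 mm.
A_s = 0.85 f'_c a b / f_y = 0.85 × 35.6 × 102.50 × 450 / 420 = 3323.2 mm².

A_s ≈ 3320 mm²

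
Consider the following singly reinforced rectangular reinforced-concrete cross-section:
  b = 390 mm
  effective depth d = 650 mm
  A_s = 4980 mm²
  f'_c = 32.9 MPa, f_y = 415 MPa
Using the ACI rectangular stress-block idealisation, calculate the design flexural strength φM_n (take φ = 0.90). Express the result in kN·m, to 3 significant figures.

φM_n ≈ 1030 kN·m

T = A_s f_y = 4980 × 415 = 2066700 N = 2066.7 kN.
From C = T: a = T/(0.85 f'_c b) = 2066700/(0.85 × 32.9 × 390) = 189.50 mm.
M_n = T(d − a/2) = 2066.7 kN × (650 − 94.75) mm = 1147.54 kN·m.
φM_n = 0.90 × 1147.54 = 1032.79 kN·m.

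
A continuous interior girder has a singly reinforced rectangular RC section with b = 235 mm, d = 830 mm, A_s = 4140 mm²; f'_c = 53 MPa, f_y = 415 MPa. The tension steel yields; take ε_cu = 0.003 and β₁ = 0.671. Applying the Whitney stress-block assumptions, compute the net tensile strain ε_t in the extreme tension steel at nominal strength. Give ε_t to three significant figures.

a = A_s f_y/(0.85 f'_c b) = 162.29 mm.
β₁ = 0.671, so c = a/β₁ = 162.29/0.671 = 241.86 mm.
From the linear strain diagram with ε_cu = 0.003: ε_t = 0.003 (d − c)/c = 0.003 × (830 − 241.86)/241.86 = 0.00730.
Since ε_t ≥ 0.005, the section is tension-controlled.

ε_t ≈ 0.00730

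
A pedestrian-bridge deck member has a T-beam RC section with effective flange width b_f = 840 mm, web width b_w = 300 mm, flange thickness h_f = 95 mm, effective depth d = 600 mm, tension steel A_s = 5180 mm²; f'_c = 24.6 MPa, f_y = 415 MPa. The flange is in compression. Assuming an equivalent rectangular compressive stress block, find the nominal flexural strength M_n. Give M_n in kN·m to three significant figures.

Tension: T = A_s f_y = 5180 × 415 = 2149700 N.
Try a within the flange: a = T/(0.85 f'_c b_f) = 2149700/(0.85 × 24.6 × 840) = 122.39 mm.
a = 122.39 > h_f = 95 mm: the block extends into the web. Split into flange-overhang and web parts.
C_f = 0.85 f'_c (b_f − b_w) h_f = 0.85 × 24.6 × (840 − 300) × 95 = 1072683 N.
Remaining web compression depth: a_w = (T − C_f)/(0.85 f'_c b_w) = (2149700 − 1072683)/(0.85 × 24.6 × 300) = 171.69 mm.
M_n = C_f(d − h_f/2) + (T − C_f)(d − a_w/2) = 1072683 × (600 − 47.5) + 1077017 × (600 − 85.845) = 592.66 + 553.75 = 1146.41 × 10⁶ N·mm.
M_n = 1146.41 kN·m.

M_n ≈ 1150 kN·m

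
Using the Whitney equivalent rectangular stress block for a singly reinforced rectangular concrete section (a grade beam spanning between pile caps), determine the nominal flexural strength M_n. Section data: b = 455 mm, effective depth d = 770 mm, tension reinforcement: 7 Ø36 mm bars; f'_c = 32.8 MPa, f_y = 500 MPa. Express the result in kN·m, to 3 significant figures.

M_n ≈ 2240 kN·m

A_s = 7 × 1018 = 7126 mm².
T = A_s f_y = 7126 × 500 = 3563000 N = 3563 kN.
From C = T: a = T/(0.85 f'_c b) = 3563000/(0.85 × 32.8 × 455) = 280.87 mm.
M_n = T(d − a/2) = 3563 kN × (770 − 140.435) mm = 2243.14 kN·m.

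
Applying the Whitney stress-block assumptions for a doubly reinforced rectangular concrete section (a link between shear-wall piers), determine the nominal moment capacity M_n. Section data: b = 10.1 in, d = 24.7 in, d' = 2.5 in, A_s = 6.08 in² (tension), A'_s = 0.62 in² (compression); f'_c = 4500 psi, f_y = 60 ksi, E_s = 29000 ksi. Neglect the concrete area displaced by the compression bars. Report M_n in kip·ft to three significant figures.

M_n ≈ 627 kip·ft

Assume both steels yield.
a = (A_s − A'_s) f_y/(0.85 f'_c b) = (6.08 − 0.62) × 60/(0.85 × 4.5 × 10.1) = 8.480 in.
c = a/β₁ = 8.480/0.825 = 10.279 in; ε'_s = 0.003(c − d')/c = 0.0023 ≥ ε_y = 0.0021, so the compression steel yields.
M_n = (A_s − A'_s) f_y (d − a/2) + A'_s f_y (d − d') = 327.6 × (24.7 − 4.24) + 37.2 × (24.7 − 2.5) = 6702.7 + 825.8 = 7528.5 kip·in = 7528.5/12 = 627.38 kip·ft.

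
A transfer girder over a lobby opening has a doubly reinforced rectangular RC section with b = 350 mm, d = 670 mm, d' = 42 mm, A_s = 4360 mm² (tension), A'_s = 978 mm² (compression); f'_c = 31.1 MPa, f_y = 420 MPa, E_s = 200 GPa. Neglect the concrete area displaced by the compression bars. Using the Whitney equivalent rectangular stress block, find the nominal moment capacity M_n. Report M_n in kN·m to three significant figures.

M_n ≈ 1100 kN·m

Assume both tension and compression steel yield.
Net tension couple steel: A_s − A'_s = 3382 mm².
a = (A_s − A'_s) f_y / (0.85 f'_c b) = 1420440/(0.85 × 31.1 × 350) = 153.52 mm.
c = a/β₁ = 153.52/0.828 = 185.41 mm; ε'_s = 0.003(c − d')/c = 0.0023 ≥ f_y/E_s = 0.0021, so compression steel does yield.
M_n = (A_s − A'_s) f_y (d − a/2) + A'_s f_y (d − d') = [1420440 × (670 − 76.76) + 410760 × (670 − 42)] × 10⁻⁶ = 842.66 + 257.96 = 1100.62 kN·m.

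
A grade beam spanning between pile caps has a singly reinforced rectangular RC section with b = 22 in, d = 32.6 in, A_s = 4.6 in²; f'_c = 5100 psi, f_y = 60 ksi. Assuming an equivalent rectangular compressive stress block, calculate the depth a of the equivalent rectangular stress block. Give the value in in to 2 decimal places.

a ≈ 2.89 in

T = A_s f_y = 4.6 × 60 = 276 kips.
a = T/(0.85 f'_c b) = 276/(0.85 × 5.1 × 22) = 2.89 in.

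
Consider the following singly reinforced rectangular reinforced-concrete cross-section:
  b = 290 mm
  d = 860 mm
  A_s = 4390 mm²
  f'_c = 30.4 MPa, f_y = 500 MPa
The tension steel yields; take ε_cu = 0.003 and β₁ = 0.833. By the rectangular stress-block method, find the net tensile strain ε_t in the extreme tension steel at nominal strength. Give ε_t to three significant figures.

a = A_s f_y/(0.85 f'_c b) = 292.92 mm.
β₁ = 0.833, so c = a/β₁ = 292.92/0.833 = 351.64 mm.
From the linear strain diagram with ε_cu = 0.003: ε_t = 0.003 (d − c)/c = 0.003 × (860 − 351.64)/351.64 = 0.00434.
ε_t is between 0.004 and 0.005 — transition zone.

ε_t ≈ 0.00434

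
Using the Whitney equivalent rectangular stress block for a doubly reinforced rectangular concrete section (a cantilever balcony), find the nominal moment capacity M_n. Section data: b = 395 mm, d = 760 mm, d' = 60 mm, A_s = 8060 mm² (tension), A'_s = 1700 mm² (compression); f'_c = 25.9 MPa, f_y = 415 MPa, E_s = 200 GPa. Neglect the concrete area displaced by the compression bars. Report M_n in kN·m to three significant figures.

M_n ≈ 2100 kN·m

Assume both tension and compression steel yield.
Net tension couple steel: A_s − A'_s = 6360 mm².
a = (A_s − A'_s) f_y / (0.85 f'_c b) = 2639400/(0.85 × 25.9 × 395) = 303.52 mm.
c = a/β₁ = 303.52/0.85 = 357.08 mm; ε'_s = 0.003(c − d')/c = 0.0025 ≥ f_y/E_s = 0.0021, so compression steel does yield.
M_n = (A_s − A'_s) f_y (d − a/2) + A'_s f_y (d − d') = [2639400 × (760 − 151.76) + 705500 × (760 − 60)] × 10⁻⁶ = 1605.39 + 493.85 = 2099.24 kN·m.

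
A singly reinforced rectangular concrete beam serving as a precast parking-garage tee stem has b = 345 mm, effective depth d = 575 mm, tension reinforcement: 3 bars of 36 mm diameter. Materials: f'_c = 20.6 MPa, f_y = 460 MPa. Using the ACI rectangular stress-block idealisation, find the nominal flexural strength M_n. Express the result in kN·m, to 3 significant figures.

A_s = 3 × 1018 = 3054 mm².
T = A_s f_y = 3054 × 460 = 1404840 N = 1404.84 kN.
From C = T: a = T/(0.85 f'_c b) = 1404840/(0.85 × 20.6 × 345) = 232.55 mm.
M_n = T(d − a/2) = 1404.84 kN × (575 − 116.275) mm = 644.44 kN·m.

M_n ≈ 644 kN·m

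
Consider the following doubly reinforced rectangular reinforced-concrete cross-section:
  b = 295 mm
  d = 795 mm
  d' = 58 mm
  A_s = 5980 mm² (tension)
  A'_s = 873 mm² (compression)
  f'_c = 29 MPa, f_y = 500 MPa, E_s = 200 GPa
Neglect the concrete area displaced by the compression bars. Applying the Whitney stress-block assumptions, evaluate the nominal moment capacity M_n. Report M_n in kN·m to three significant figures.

M_n ≈ 1900 kN·m

Assume both tension and compression steel yield.
Net tension couple steel: A_s − A'_s = 5107 mm².
a = (A_s − A'_s) f_y / (0.85 f'_c b) = 2553500/(0.85 × 29 × 295) = 351.15 mm.
c = a/β₁ = 351.15/0.843 = 416.55 mm; ε'_s = 0.003(c − d')/c = 0.0026 ≥ f_y/E_s = 0.0025, so compression steel does yield.
M_n = (A_s − A'_s) f_y (d − a/2) + A'_s f_y (d − d') = [2553500 × (795 − 175.575) + 436500 × (795 − 58)] × 10⁻⁶ = 1581.70 + 321.70 = 1903.40 kN·m.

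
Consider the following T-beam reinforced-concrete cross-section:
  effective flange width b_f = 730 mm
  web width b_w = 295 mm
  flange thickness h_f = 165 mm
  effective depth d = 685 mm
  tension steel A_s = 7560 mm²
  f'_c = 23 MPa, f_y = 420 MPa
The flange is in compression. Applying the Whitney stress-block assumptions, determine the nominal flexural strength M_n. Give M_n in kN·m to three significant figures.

M_n ≈ 1790 kN·m

Tension: T = A_s f_y = 7560 × 420 = 3175200 N.
Try a within the flange: a = T/(0.85 f'_c b_f) = 3175200/(0.85 × 23 × 730) = 222.49 mm.
a = 222.49 > h_f = 165 mm: the block extends into the web. Split into flange-overhang and web parts.
C_f = 0.85 f'_c (b_f − b_w) h_f = 0.85 × 23 × (730 − 295) × 165 = 1403201 N.
Remaining web compression depth: a_w = (T − C_f)/(0.85 f'_c b_w) = (3175200 − 1403201)/(0.85 × 23 × 295) = 307.25 mm.
M_n = C_f(d − h_f/2) + (T − C_f)(d − a_w/2) = 1403201 × (685 − 82.5) + 1771999 × (685 − 153.625) = 845.43 + 941.60 = 1787.03 × 10⁶ N·mm.
M_n = 1787.03 kN·m.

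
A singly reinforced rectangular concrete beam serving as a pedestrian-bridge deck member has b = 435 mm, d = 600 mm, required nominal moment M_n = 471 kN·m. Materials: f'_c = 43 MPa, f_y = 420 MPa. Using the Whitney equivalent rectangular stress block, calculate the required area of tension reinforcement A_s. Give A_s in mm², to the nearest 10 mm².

With M_n = 0.85 f'_c a b (d − a/2), solve the quadratic for a:
a = d − √(d² − 2M_n/(0.85 f'_c b)) = 600 − √(600² − 2 × 471×10⁶/(0.85 × 43 × 435)) = 51.59 mm.
A_s = 0.85 f'_c a b / f_y = 0.85 × 43 × 51.59 × 435 / 420 = 1953.0 mm².

A_s ≈ 1950 mm²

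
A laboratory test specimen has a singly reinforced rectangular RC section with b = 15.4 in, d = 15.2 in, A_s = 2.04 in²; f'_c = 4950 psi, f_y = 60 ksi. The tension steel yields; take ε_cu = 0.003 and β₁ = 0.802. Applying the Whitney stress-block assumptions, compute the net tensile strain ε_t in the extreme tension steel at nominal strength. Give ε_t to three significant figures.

ε_t ≈ 0.0164

a = A_s f_y/(0.85 f'_c b) = 1.889 in.
β₁ = 0.802, so c = a/β₁ = 1.889/0.802 = 2.355 in.
From the linear strain diagram with ε_cu = 0.003: ε_t = 0.003 (d − c)/c = 0.003 × (15.2 − 2.355)/2.355 = 0.0164.
Since ε_t ≥ 0.005, the section is tension-controlled.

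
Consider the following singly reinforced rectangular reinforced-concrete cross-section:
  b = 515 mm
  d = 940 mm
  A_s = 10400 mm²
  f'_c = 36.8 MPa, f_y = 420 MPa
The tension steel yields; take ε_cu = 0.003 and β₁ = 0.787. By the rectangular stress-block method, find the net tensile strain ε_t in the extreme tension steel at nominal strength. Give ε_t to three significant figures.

a = A_s f_y/(0.85 f'_c b) = 271.15 mm.
β₁ = 0.787, so c = a/β₁ = 271.15/0.787 = 344.54 mm.
From the linear strain diagram with ε_cu = 0.003: ε_t = 0.003 (d − c)/c = 0.003 × (940 − 344.54)/344.54 = 0.00518.
Since ε_t ≥ 0.005, the section is tension-controlled.

ε_t ≈ 0.00518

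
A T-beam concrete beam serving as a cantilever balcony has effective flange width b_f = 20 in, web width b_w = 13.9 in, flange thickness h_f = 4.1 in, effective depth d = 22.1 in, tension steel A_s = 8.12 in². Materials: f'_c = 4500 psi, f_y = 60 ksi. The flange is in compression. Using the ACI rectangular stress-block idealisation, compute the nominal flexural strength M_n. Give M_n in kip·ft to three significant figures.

Tension: T = A_s f_y = 8.12 × 60 = 487.2 kips.
Try a within the flange: a = T/(0.85 f'_c b_f) = 487.2/(0.85 × 4.5 × 20) = 6.369 in.
a = 6.369 > h_f = 4.1 in: the block extends into the web. Split into flange-overhang and web parts.
C_f = 0.85 f'_c (b_f − b_w) h_f = 0.85 × 4.5 × (20 − 13.9) × 4.1 = 95.7 kips.
Remaining web compression depth: a_w = (T − C_f)/(0.85 f'_c b_w) = (487.2 − 95.7)/(0.85 × 4.5 × 13.9) = 7.364 in.
M_n = C_f(d − h_f/2) + (T − C_f)(d − a_w/2) = 95.7 × (22.1 − 2.05) + 391.5 × (22.1 − 3.682) = 1918.8 + 7210.6 = 9129.4 kip·in.
M_n = 9129.4/12 = 760.78 kip·ft.

M_n ≈ 761 kip·ft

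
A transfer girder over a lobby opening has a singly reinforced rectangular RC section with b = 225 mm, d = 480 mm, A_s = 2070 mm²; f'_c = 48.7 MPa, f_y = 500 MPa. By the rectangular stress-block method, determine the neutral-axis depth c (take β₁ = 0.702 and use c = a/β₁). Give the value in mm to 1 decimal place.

c ≈ 158.3 mm

T = A_s f_y = 2070 × 500 = 1035000 N = 1035 kN.
Setting C = 0.85 f'_c a b equal to T: a = 1035000/(0.85 × 48.7 × 225) = 111.125 mm.
With β₁ = 0.702, c = a/β₁ = 111.125/0.702 = 158.3 mm.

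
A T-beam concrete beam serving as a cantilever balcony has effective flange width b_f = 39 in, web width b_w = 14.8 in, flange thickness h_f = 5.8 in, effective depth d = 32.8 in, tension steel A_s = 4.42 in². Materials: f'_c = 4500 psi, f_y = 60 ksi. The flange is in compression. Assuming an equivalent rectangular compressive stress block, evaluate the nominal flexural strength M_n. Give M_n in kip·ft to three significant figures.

M_n ≈ 705 kip·ft

Tension: T = A_s f_y = 4.42 × 60 = 265.2 kips.
Try a within the flange: a = T/(0.85 f'_c b_f) = 265.2/(0.85 × 4.5 × 39) = 1.778 in.
Since a = 1.778 ≤ h_f = 5.8 in, the stress block lies entirely in the flange; analyse as a rectangular beam of width b_f.
M_n = T(d − a/2) = 265.2 × (32.8 − 0.889) = 8462.8 kip·in.
M_n = 8462.8/12 = 705.23 kip·ft.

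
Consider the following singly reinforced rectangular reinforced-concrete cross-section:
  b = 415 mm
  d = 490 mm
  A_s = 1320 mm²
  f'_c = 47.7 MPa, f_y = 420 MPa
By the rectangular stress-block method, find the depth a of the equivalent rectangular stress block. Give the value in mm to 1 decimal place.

a ≈ 32.9 mm

T = A_s f_y = 1320 × 420 = 554400 N = 554.4 kN.
Setting C = 0.85 f'_c a b equal to T: a = 554400/(0.85 × 47.7 × 415) = 32.9 mm.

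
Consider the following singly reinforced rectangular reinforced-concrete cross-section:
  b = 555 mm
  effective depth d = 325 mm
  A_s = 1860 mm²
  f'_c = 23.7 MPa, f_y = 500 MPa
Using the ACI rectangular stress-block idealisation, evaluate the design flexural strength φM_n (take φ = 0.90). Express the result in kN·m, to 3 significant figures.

T = A_s f_y = 1860 × 500 = 930000 N = 930 kN.
From C = T: a = T/(0.85 f'_c b) = 930000/(0.85 × 23.7 × 555) = 83.18 mm.
M_n = T(d − a/2) = 930 kN × (325 − 41.59) mm = 263.57 kN·m.
φM_n = 0.90 × 263.57 = 237.21 kN·m.

φM_n ≈ 237 kN·m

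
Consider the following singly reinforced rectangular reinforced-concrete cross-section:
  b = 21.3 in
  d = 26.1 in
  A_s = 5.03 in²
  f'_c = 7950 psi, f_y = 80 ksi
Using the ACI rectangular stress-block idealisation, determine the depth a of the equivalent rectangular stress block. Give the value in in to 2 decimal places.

T = A_s f_y = 5.03 × 80 = 402.4 kips.
a = T/(0.85 f'_c b) = 402.4/(0.85 × 7.95 × 21.3) = 2.80 in.

a ≈ 2.80 in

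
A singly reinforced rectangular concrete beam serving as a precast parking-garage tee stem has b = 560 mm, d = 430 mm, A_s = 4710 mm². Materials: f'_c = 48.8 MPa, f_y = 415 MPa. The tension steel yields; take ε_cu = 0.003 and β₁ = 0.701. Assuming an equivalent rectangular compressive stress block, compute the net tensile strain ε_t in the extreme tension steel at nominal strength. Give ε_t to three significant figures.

a = A_s f_y/(0.85 f'_c b) = 84.15 mm.
β₁ = 0.701, so c = a/β₁ = 84.15/0.701 = 120.04 mm.
From the linear strain diagram with ε_cu = 0.003: ε_t = 0.003 (d − c)/c = 0.003 × (430 − 120.04)/120.04 = 0.00775.
Since ε_t ≥ 0.005, the section is tension-controlled.

ε_t ≈ 0.00775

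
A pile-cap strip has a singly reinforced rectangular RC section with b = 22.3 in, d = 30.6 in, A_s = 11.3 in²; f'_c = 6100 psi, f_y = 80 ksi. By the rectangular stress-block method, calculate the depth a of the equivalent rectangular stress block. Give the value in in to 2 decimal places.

T = A_s f_y = 11.3 × 80 = 904 kips.
a = T/(0.85 f'_c b) = 904/(0.85 × 6.1 × 22.3) = 7.82 in.

a ≈ 7.82 in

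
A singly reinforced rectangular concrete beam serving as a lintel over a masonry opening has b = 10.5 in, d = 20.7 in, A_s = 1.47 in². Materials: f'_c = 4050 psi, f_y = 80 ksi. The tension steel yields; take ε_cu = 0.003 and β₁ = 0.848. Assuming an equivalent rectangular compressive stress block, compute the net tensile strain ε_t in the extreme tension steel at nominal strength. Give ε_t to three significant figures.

a = A_s f_y/(0.85 f'_c b) = 3.253 in.
β₁ = 0.848, so c = a/β₁ = 3.253/0.848 = 3.836 in.
From the linear strain diagram with ε_cu = 0.003: ε_t = 0.003 (d − c)/c = 0.003 × (20.7 − 3.836)/3.836 = 0.0132.
Since ε_t ≥ 0.005, the section is tension-controlled.

ε_t ≈ 0.0132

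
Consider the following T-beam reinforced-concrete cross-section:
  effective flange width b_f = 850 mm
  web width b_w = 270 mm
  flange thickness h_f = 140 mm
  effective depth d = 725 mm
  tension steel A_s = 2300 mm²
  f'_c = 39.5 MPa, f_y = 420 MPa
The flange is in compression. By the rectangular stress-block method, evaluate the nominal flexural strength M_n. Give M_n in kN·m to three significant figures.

M_n ≈ 684 kN·m

Tension: T = A_s f_y = 2300 × 420 = 966000 N.
Try a within the flange: a = T/(0.85 f'_c b_f) = 966000/(0.85 × 39.5 × 850) = 33.85 mm.
Since a = 33.85 ≤ h_f = 140 mm, the stress block lies entirely in the flange; analyse as a rectangular beam of width b_f.
M_n = T(d − a/2) = 966000 × (725 − 16.925) = 684.00 × 10⁶ N·mm.
M_n = 684.00 kN·m.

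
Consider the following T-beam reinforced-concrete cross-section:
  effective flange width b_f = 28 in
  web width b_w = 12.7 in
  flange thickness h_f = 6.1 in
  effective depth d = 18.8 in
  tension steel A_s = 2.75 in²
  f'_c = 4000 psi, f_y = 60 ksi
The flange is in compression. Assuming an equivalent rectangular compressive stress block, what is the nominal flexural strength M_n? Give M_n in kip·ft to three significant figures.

Tension: T = A_s f_y = 2.75 × 60 = 165 kips.
Try a within the flange: a = T/(0.85 f'_c b_f) = 165/(0.85 × 4 × 28) = 1.733 in.
Since a = 1.733 ≤ h_f = 6.1 in, the stress block lies entirely in the flange; analyse as a rectangular beam of width b_f.
M_n = T(d − a/2) = 165 × (18.8 − 0.8665) = 2959.0 kip·in.
M_n = 2959.0/12 = 246.58 kip·ft.

M_n ≈ 247 kip·ft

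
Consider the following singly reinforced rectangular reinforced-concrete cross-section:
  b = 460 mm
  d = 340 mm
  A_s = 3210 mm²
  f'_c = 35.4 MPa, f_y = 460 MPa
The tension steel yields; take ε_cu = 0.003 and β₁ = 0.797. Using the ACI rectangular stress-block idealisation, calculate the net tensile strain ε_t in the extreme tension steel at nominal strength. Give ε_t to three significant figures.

ε_t ≈ 0.00462

a = A_s f_y/(0.85 f'_c b) = 106.68 mm.
β₁ = 0.797, so c = a/β₁ = 106.68/0.797 = 133.85 mm.
From the linear strain diagram with ε_cu = 0.003: ε_t = 0.003 (d − c)/c = 0.003 × (340 − 133.85)/133.85 = 0.00462.
ε_t is between 0.004 and 0.005 — transition zone.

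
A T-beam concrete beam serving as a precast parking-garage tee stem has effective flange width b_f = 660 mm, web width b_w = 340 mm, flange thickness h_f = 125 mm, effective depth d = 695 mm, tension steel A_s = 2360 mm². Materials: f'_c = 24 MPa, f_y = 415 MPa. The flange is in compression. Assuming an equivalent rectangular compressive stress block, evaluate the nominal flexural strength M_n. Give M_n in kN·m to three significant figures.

Tension: T = A_s f_y = 2360 × 415 = 979400 N.
Try a within the flange: a = T/(0.85 f'_c b_f) = 979400/(0.85 × 24 × 660) = 72.74 mm.
Since a = 72.74 ≤ h_f = 125 mm, the stress block lies entirely in the flange; analyse as a rectangular beam of width b_f.
M_n = T(d − a/2) = 979400 × (695 − 36.37) = 645.06 × 10⁶ N·mm.
M_n = 645.06 kN·m.

M_n ≈ 645 kN·m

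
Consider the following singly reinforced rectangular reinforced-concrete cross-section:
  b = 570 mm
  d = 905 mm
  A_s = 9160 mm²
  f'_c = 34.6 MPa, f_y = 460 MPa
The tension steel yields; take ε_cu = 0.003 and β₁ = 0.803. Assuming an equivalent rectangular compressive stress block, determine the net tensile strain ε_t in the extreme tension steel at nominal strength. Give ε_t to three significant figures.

ε_t ≈ 0.00567

a = A_s f_y/(0.85 f'_c b) = 251.35 mm.
β₁ = 0.803, so c = a/β₁ = 251.35/0.803 = 313.01 mm.
From the linear strain diagram with ε_cu = 0.003: ε_t = 0.003 (d − c)/c = 0.003 × (905 − 313.01)/313.01 = 0.00567.
Since ε_t ≥ 0.005, the section is tension-controlled.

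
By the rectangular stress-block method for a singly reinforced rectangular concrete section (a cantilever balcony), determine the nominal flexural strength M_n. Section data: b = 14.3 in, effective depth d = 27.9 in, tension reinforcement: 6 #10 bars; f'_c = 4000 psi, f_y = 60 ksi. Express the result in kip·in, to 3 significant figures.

M_n ≈ 10600 kip·in

A_s = 6 × 1.27 = 7.62 in².
T = A_s f_y = 7.62 × 60 = 457.2 kips.
a = T/(0.85 f'_c b) = 457.2/(0.85 × 4 × 14.3) = 9.404 in.
M_n = T(d − a/2) = 457.2 × (27.9 − 4.702) = 10606.1 kip·in.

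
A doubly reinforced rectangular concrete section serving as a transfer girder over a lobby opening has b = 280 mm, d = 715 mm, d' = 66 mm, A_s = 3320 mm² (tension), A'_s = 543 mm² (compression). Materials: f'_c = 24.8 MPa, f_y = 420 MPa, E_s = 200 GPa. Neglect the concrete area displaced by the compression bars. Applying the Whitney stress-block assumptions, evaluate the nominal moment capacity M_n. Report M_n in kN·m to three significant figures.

Assume both tension and compression steel yield.
Net tension couple steel: A_s − A'_s = 2777 mm².
a = (A_s − A'_s) f_y / (0.85 f'_c b) = 1166340/(0.85 × 24.8 × 280) = 197.60 mm.
c = a/β₁ = 197.60/0.85 = 232.47 mm; ε'_s = 0.003(c − d')/c = 0.0021 ≥ f_y/E_s = 0.0021, so compression steel does yield.
M_n = (A_s − A'_s) f_y (d − a/2) + A'_s f_y (d − d') = [1166340 × (715 − 98.8) + 228060 × (715 − 66)] × 10⁻⁶ = 718.70 + 148.01 = 866.71 kN·m.

M_n ≈ 867 kN·m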